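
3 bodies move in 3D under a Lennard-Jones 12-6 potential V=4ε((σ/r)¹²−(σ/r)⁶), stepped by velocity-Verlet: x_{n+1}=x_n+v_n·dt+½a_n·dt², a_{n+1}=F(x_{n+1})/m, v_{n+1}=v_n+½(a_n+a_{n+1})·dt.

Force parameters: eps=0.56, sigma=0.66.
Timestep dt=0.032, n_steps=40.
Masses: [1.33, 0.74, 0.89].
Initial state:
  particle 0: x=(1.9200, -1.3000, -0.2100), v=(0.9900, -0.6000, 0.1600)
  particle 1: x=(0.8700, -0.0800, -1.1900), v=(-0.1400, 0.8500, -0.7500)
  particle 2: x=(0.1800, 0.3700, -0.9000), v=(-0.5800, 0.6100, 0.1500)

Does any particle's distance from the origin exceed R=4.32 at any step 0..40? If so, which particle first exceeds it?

step 0: x0=(1.9200, -1.3000, -0.2100) x1=(0.8700, -0.0800, -1.1900) x2=(0.1800, 0.3700, -0.9000)
step 1: x0=(1.9517, -1.3192, -0.2049) x1=(0.8645, -0.0522, -1.2136) x2=(0.1623, 0.3890, -0.8955)
step 2: x0=(1.9833, -1.3384, -0.1998) x1=(0.8572, -0.0232, -1.2363) x2=(0.1461, 0.4070, -0.8918)
step 3: x0=(2.0150, -1.3576, -0.1947) x1=(0.8482, 0.0069, -1.2582) x2=(0.1313, 0.4241, -0.8887)
step 4: x0=(2.0467, -1.3768, -0.1896) x1=(0.8375, 0.0379, -1.2792) x2=(0.1180, 0.4405, -0.8864)
step 5: x0=(2.0783, -1.3959, -0.1844) x1=(0.8251, 0.0698, -1.2993) x2=(0.1060, 0.4560, -0.8848)
step 6: x0=(2.1100, -1.4151, -0.1793) x1=(0.8112, 0.1026, -1.3185) x2=(0.0953, 0.4709, -0.8840)
step 7: x0=(2.1417, -1.4343, -0.1742) x1=(0.7956, 0.1362, -1.3367) x2=(0.0860, 0.4850, -0.8840)
step 8: x0=(2.1733, -1.4535, -0.1691) x1=(0.7784, 0.1706, -1.3539) x2=(0.0781, 0.4985, -0.8848)
step 9: x0=(2.2050, -1.4726, -0.1640) x1=(0.7595, 0.2058, -1.3699) x2=(0.0715, 0.5113, -0.8866)
step 10: x0=(2.2366, -1.4918, -0.1589) x1=(0.7389, 0.2418, -1.3847) x2=(0.0664, 0.5235, -0.8894)
step 11: x0=(2.2683, -1.5110, -0.1539) x1=(0.7165, 0.2785, -1.3982) x2=(0.0628, 0.5351, -0.8934)
step 12: x0=(2.2999, -1.5301, -0.1488) x1=(0.6921, 0.3160, -1.4101) x2=(0.0609, 0.5460, -0.8985)
step 13: x0=(2.3316, -1.5493, -0.1437) x1=(0.6656, 0.3542, -1.4204) x2=(0.0606, 0.5563, -0.9051)
step 14: x0=(2.3632, -1.5685, -0.1386) x1=(0.6371, 0.3932, -1.4290) x2=(0.0621, 0.5660, -0.9131)
step 15: x0=(2.3949, -1.5876, -0.1335) x1=(0.6067, 0.4327, -1.4358) x2=(0.0651, 0.5752, -0.9226)
step 16: x0=(2.4265, -1.6068, -0.1284) x1=(0.5753, 0.4724, -1.4416) x2=(0.0690, 0.5842, -0.9328)
step 17: x0=(2.4582, -1.6260, -0.1233) x1=(0.5451, 0.5119, -1.4488) x2=(0.0719, 0.5935, -0.9420)
step 18: x0=(2.4898, -1.6451, -0.1182) x1=(0.5204, 0.5505, -1.4618) x2=(0.0702, 0.6035, -0.9463)
step 19: x0=(2.5215, -1.6643, -0.1131) x1=(0.5039, 0.5881, -1.4841) x2=(0.0617, 0.6144, -0.9429)
step 20: x0=(2.5531, -1.6835, -0.1080) x1=(0.4923, 0.6254, -1.5124) x2=(0.0491, 0.6254, -0.9344)
step 21: x0=(2.5848, -1.7026, -0.1029) x1=(0.4815, 0.6627, -1.5420) x2=(0.0358, 0.6365, -0.9250)
step 22: x0=(2.6164, -1.7218, -0.0978) x1=(0.4699, 0.6999, -1.5702) x2=(0.0232, 0.6476, -0.9166)
step 23: x0=(2.6481, -1.7410, -0.0927) x1=(0.4568, 0.7370, -1.5963) x2=(0.0119, 0.6589, -0.9101)
step 24: x0=(2.6797, -1.7601, -0.0876) x1=(0.4422, 0.7738, -1.6200) x2=(0.0018, 0.6704, -0.9055)
step 25: x0=(2.7114, -1.7793, -0.0825) x1=(0.4261, 0.8102, -1.6415) x2=(-0.0071, 0.6821, -0.9028)
step 26: x0=(2.7430, -1.7985, -0.0774) x1=(0.4088, 0.8463, -1.6607) x2=(-0.0149, 0.6942, -0.9019)
step 27: x0=(2.7747, -1.8176, -0.0723) x1=(0.3903, 0.8820, -1.6779) x2=(-0.0218, 0.7066, -0.9027)
step 28: x0=(2.8063, -1.8368, -0.0672) x1=(0.3708, 0.9172, -1.6931) x2=(-0.0278, 0.7194, -0.9051)
step 29: x0=(2.8380, -1.8559, -0.0621) x1=(0.3503, 0.9520, -1.7065) x2=(-0.0330, 0.7326, -0.9092)
step 30: x0=(2.8696, -1.8751, -0.0570) x1=(0.3289, 0.9862, -1.7180) x2=(-0.0375, 0.7462, -0.9147)
step 31: x0=(2.9013, -1.8943, -0.0519) x1=(0.3067, 1.0199, -1.7277) x2=(-0.0413, 0.7603, -0.9218)
step 32: x0=(2.9329, -1.9134, -0.0468) x1=(0.2838, 1.0531, -1.7356) x2=(-0.0444, 0.7748, -0.9303)
step 33: x0=(2.9645, -1.9326, -0.0417) x1=(0.2601, 1.0856, -1.7417) x2=(-0.0469, 0.7899, -0.9404)
step 34: x0=(2.9962, -1.9518, -0.0366) x1=(0.2356, 1.1174, -1.7458) x2=(-0.0488, 0.8055, -0.9520)
step 35: x0=(3.0278, -1.9709, -0.0316) x1=(0.2105, 1.1484, -1.7481) x2=(-0.0502, 0.8218, -0.9653)
step 36: x0=(3.0595, -1.9901, -0.0265) x1=(0.1847, 1.1786, -1.7482) x2=(-0.0509, 0.8388, -0.9803)
step 37: x0=(3.0911, -2.0093, -0.0214) x1=(0.1582, 1.2078, -1.7462) x2=(-0.0511, 0.8566, -0.9971)
step 38: x0=(3.1228, -2.0284, -0.0163) x1=(0.1310, 1.2359, -1.7418) x2=(-0.0508, 0.8753, -1.0159)
step 39: x0=(3.1544, -2.0476, -0.0112) x1=(0.1032, 1.2627, -1.7349) x2=(-0.0499, 0.8950, -1.0367)
step 40: x0=(3.1861, -2.0667, -0.0061) x1=(0.0749, 1.2884, -1.7257) x2=(-0.0487, 0.9158, -1.0595)

no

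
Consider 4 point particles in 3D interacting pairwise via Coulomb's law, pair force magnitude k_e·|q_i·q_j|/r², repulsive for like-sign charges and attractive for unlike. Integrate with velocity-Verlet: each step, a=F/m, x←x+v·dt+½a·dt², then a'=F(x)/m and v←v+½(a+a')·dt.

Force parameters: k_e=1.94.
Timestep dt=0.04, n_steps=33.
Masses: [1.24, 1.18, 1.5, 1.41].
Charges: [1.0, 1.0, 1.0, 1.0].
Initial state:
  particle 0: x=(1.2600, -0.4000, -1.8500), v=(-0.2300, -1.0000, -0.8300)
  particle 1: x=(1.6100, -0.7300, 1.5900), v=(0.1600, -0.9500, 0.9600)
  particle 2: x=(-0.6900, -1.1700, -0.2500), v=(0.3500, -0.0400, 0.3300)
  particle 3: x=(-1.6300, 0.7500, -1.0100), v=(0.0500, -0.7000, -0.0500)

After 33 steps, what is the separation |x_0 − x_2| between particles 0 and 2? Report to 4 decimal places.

step 0: x0=(1.2600, -0.4000, -1.8500) x1=(1.6100, -0.7300, 1.5900) x2=(-0.6900, -1.1700, -0.2500) x3=(-1.6300, 0.7500, -1.0100)
step 1: x0=(1.2510, -0.4400, -1.8834) x1=(1.6166, -0.7680, 1.6286) x2=(-0.6761, -1.1718, -0.2367) x3=(-1.6282, 0.7222, -1.0121)
step 2: x0=(1.2425, -0.4799, -1.9174) x1=(1.6235, -0.8060, 1.6678) x2=(-0.6625, -1.1741, -0.2232) x3=(-1.6269, 0.6950, -1.0143)
step 3: x0=(1.2345, -0.5199, -1.9518) x1=(1.6308, -0.8441, 1.7073) x2=(-0.6490, -1.1768, -0.2096) x3=(-1.6260, 0.6681, -1.0167)
step 4: x0=(1.2268, -0.5598, -1.9867) x1=(1.6384, -0.8822, 1.7474) x2=(-0.6358, -1.1800, -0.1957) x3=(-1.6256, 0.6418, -1.0193)
step 5: x0=(1.2197, -0.5997, -2.0221) x1=(1.6463, -0.9203, 1.7878) x2=(-0.6227, -1.1836, -0.1817) x3=(-1.6257, 0.6159, -1.0220)
step 6: x0=(1.2129, -0.6396, -2.0579) x1=(1.6546, -0.9585, 1.8288) x2=(-0.6099, -1.1876, -0.1674) x3=(-1.6262, 0.5906, -1.0249)
step 7: x0=(1.2066, -0.6795, -2.0943) x1=(1.6631, -0.9966, 1.8701) x2=(-0.5972, -1.1921, -0.1530) x3=(-1.6271, 0.5656, -1.0279)
step 8: x0=(1.2007, -0.7194, -2.1311) x1=(1.6720, -1.0349, 1.9119) x2=(-0.5847, -1.1969, -0.1383) x3=(-1.6286, 0.5412, -1.0312)
step 9: x0=(1.1952, -0.7593, -2.1684) x1=(1.6812, -1.0731, 1.9541) x2=(-0.5723, -1.2022, -0.1233) x3=(-1.6304, 0.5172, -1.0346)
step 10: x0=(1.1901, -0.7993, -2.2062) x1=(1.6907, -1.1114, 1.9967) x2=(-0.5600, -1.2078, -0.1082) x3=(-1.6328, 0.4937, -1.0382)
step 11: x0=(1.1854, -0.8392, -2.2444) x1=(1.7006, -1.1498, 2.0397) x2=(-0.5479, -1.2137, -0.0928) x3=(-1.6355, 0.4706, -1.0420)
step 12: x0=(1.1810, -0.8793, -2.2831) x1=(1.7107, -1.1881, 2.0832) x2=(-0.5359, -1.2201, -0.0772) x3=(-1.6388, 0.4480, -1.0459)
step 13: x0=(1.1770, -0.9193, -2.3223) x1=(1.7211, -1.2266, 2.1270) x2=(-0.5240, -1.2268, -0.0613) x3=(-1.6425, 0.4258, -1.0500)
step 14: x0=(1.1734, -0.9594, -2.3619) x1=(1.7317, -1.2650, 2.1712) x2=(-0.5122, -1.2338, -0.0452) x3=(-1.6466, 0.4041, -1.0543)
step 15: x0=(1.1701, -0.9996, -2.4020) x1=(1.7427, -1.3035, 2.2158) x2=(-0.5005, -1.2412, -0.0288) x3=(-1.6512, 0.3828, -1.0588)
step 16: x0=(1.1671, -1.0398, -2.4425) x1=(1.7539, -1.3421, 2.2607) x2=(-0.4889, -1.2488, -0.0122) x3=(-1.6562, 0.3619, -1.0635)
step 17: x0=(1.1645, -1.0801, -2.4834) x1=(1.7654, -1.3807, 2.3061) x2=(-0.4773, -1.2568, 0.0046) x3=(-1.6617, 0.3414, -1.0684)
step 18: x0=(1.1622, -1.1204, -2.5247) x1=(1.7771, -1.4194, 2.3517) x2=(-0.4658, -1.2651, 0.0217) x3=(-1.6676, 0.3213, -1.0734)
step 19: x0=(1.1602, -1.1608, -2.5665) x1=(1.7891, -1.4581, 2.3978) x2=(-0.4543, -1.2736, 0.0390) x3=(-1.6739, 0.3017, -1.0787)
step 20: x0=(1.1584, -1.2013, -2.6087) x1=(1.8014, -1.4969, 2.4442) x2=(-0.4428, -1.2824, 0.0565) x3=(-1.6806, 0.2824, -1.0841)
step 21: x0=(1.1570, -1.2418, -2.6513) x1=(1.8139, -1.5357, 2.4909) x2=(-0.4314, -1.2915, 0.0743) x3=(-1.6878, 0.2635, -1.0897)
step 22: x0=(1.1558, -1.2824, -2.6942) x1=(1.8266, -1.5746, 2.5379) x2=(-0.4200, -1.3008, 0.0924) x3=(-1.6953, 0.2450, -1.0955)
step 23: x0=(1.1549, -1.3231, -2.7376) x1=(1.8396, -1.6135, 2.5853) x2=(-0.4087, -1.3104, 0.1106) x3=(-1.7033, 0.2269, -1.1015)
step 24: x0=(1.1542, -1.3638, -2.7813) x1=(1.8527, -1.6525, 2.6330) x2=(-0.3973, -1.3202, 0.1291) x3=(-1.7117, 0.2091, -1.1076)
step 25: x0=(1.1538, -1.4047, -2.8255) x1=(1.8661, -1.6915, 2.6811) x2=(-0.3860, -1.3302, 0.1479) x3=(-1.7204, 0.1916, -1.1140)
step 26: x0=(1.1536, -1.4456, -2.8699) x1=(1.8798, -1.7306, 2.7294) x2=(-0.3746, -1.3404, 0.1668) x3=(-1.7296, 0.1745, -1.1205)
step 27: x0=(1.1536, -1.4866, -2.9148) x1=(1.8936, -1.7698, 2.7781) x2=(-0.3632, -1.3508, 0.1860) x3=(-1.7391, 0.1578, -1.1272)
step 28: x0=(1.1539, -1.5277, -2.9599) x1=(1.9076, -1.8090, 2.8270) x2=(-0.3519, -1.3614, 0.2054) x3=(-1.7490, 0.1413, -1.1341)
step 29: x0=(1.1543, -1.5688, -3.0054) x1=(1.9219, -1.8483, 2.8762) x2=(-0.3405, -1.3722, 0.2250) x3=(-1.7593, 0.1252, -1.1411)
step 30: x0=(1.1550, -1.6101, -3.0513) x1=(1.9363, -1.8876, 2.9258) x2=(-0.3291, -1.3832, 0.2448) x3=(-1.7699, 0.1094, -1.1483)
step 31: x0=(1.1558, -1.6514, -3.0975) x1=(1.9509, -1.9270, 2.9756) x2=(-0.3176, -1.3943, 0.2648) x3=(-1.7809, 0.0938, -1.1557)
step 32: x0=(1.1569, -1.6928, -3.1439) x1=(1.9657, -1.9665, 3.0257) x2=(-0.3062, -1.4056, 0.2850) x3=(-1.7922, 0.0786, -1.1633)
step 33: x0=(1.1581, -1.7343, -3.1907) x1=(1.9807, -2.0060, 3.0760) x2=(-0.2947, -1.4170, 0.3054) x3=(-1.8039, 0.0636, -1.1710)

3.7992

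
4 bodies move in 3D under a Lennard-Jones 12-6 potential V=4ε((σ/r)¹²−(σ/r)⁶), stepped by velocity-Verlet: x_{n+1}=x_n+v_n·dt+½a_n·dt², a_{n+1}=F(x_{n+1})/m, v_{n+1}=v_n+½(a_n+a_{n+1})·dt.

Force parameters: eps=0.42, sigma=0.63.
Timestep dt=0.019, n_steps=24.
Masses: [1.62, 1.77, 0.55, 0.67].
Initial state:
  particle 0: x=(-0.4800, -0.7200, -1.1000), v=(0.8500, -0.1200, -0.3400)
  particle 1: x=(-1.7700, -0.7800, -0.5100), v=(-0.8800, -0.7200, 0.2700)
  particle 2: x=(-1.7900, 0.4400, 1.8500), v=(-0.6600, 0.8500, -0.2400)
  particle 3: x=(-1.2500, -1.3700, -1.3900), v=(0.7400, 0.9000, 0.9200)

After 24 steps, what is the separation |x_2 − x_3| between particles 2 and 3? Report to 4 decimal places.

step 0: x0=(-0.4800, -0.7200, -1.1000) x1=(-1.7700, -0.7800, -0.5100) x2=(-1.7900, 0.4400, 1.8500) x3=(-1.2500, -1.3700, -1.3900)
step 1: x0=(-0.4639, -0.7223, -1.1065) x1=(-1.7867, -0.7937, -0.5049) x2=(-1.8025, 0.4561, 1.8454) x3=(-1.2359, -1.3528, -1.3725)
step 2: x0=(-0.4479, -0.7247, -1.1130) x1=(-1.8034, -0.8074, -0.4998) x2=(-1.8151, 0.4723, 1.8409) x3=(-1.2216, -1.3354, -1.3548)
step 3: x0=(-0.4319, -0.7271, -1.1195) x1=(-1.8200, -0.8211, -0.4948) x2=(-1.8276, 0.4884, 1.8363) x3=(-1.2072, -1.3178, -1.3369)
step 4: x0=(-0.4161, -0.7296, -1.1260) x1=(-1.8367, -0.8349, -0.4898) x2=(-1.8402, 0.5046, 1.8318) x3=(-1.1927, -1.3000, -1.3189)
step 5: x0=(-0.4004, -0.7322, -1.1326) x1=(-1.8532, -0.8486, -0.4848) x2=(-1.8527, 0.5207, 1.8272) x3=(-1.1779, -1.2819, -1.3008)
step 6: x0=(-0.3848, -0.7349, -1.1392) x1=(-1.8698, -0.8624, -0.4798) x2=(-1.8652, 0.5369, 1.8226) x3=(-1.1629, -1.2636, -1.2825)
step 7: x0=(-0.3693, -0.7377, -1.1458) x1=(-1.8863, -0.8762, -0.4749) x2=(-1.8778, 0.5530, 1.8181) x3=(-1.1477, -1.2450, -1.2640)
step 8: x0=(-0.3540, -0.7405, -1.1524) x1=(-1.9028, -0.8900, -0.4701) x2=(-1.8903, 0.5692, 1.8135) x3=(-1.1322, -1.2261, -1.2455)
step 9: x0=(-0.3389, -0.7435, -1.1591) x1=(-1.9193, -0.9039, -0.4652) x2=(-1.9029, 0.5853, 1.8089) x3=(-1.1163, -1.2069, -1.2267)
step 10: x0=(-0.3240, -0.7466, -1.1657) x1=(-1.9357, -0.9177, -0.4604) x2=(-1.9154, 0.6015, 1.8044) x3=(-1.1001, -1.1874, -1.2079)
step 11: x0=(-0.3092, -0.7498, -1.1724) x1=(-1.9521, -0.9315, -0.4557) x2=(-1.9279, 0.6176, 1.7998) x3=(-1.0835, -1.1677, -1.1890)
step 12: x0=(-0.2947, -0.7531, -1.1791) x1=(-1.9684, -0.9454, -0.4509) x2=(-1.9405, 0.6338, 1.7952) x3=(-1.0665, -1.1476, -1.1699)
step 13: x0=(-0.2805, -0.7566, -1.1858) x1=(-1.9847, -0.9593, -0.4462) x2=(-1.9530, 0.6499, 1.7907) x3=(-1.0490, -1.1272, -1.1508)
step 14: x0=(-0.2664, -0.7601, -1.1924) x1=(-2.0010, -0.9731, -0.4415) x2=(-1.9656, 0.6661, 1.7861) x3=(-1.0309, -1.1065, -1.1317)
step 15: x0=(-0.2527, -0.7638, -1.1991) x1=(-2.0173, -0.9870, -0.4368) x2=(-1.9781, 0.6822, 1.7816) x3=(-1.0122, -1.0855, -1.1126)
step 16: x0=(-0.2393, -0.7676, -1.2057) x1=(-2.0335, -1.0009, -0.4322) x2=(-1.9906, 0.6984, 1.7770) x3=(-0.9929, -1.0641, -1.0935)
step 17: x0=(-0.2261, -0.7716, -1.2122) x1=(-2.0497, -1.0148, -0.4275) x2=(-2.0032, 0.7145, 1.7724) x3=(-0.9729, -1.0425, -1.0745)
step 18: x0=(-0.2133, -0.7756, -1.2187) x1=(-2.0659, -1.0286, -0.4229) x2=(-2.0157, 0.7307, 1.7679) x3=(-0.9521, -1.0206, -1.0556)
step 19: x0=(-0.2009, -0.7798, -1.2252) x1=(-2.0821, -1.0425, -0.4183) x2=(-2.0283, 0.7468, 1.7633) x3=(-0.9307, -0.9984, -1.0368)
step 20: x0=(-0.1887, -0.7840, -1.2315) x1=(-2.0982, -1.0564, -0.4137) x2=(-2.0408, 0.7630, 1.7587) x3=(-0.9085, -0.9760, -1.0183)
step 21: x0=(-0.1769, -0.7884, -1.2377) x1=(-2.1143, -1.0703, -0.4090) x2=(-2.0533, 0.7791, 1.7541) x3=(-0.8855, -0.9534, -0.9999)
step 22: x0=(-0.1654, -0.7928, -1.2439) x1=(-2.1305, -1.0841, -0.4045) x2=(-2.0659, 0.7952, 1.7496) x3=(-0.8618, -0.9306, -0.9818)
step 23: x0=(-0.1542, -0.7973, -1.2499) x1=(-2.1466, -1.0980, -0.3999) x2=(-2.0784, 0.8114, 1.7450) x3=(-0.8373, -0.9076, -0.9639)
step 24: x0=(-0.1433, -0.8018, -1.2558) x1=(-2.1627, -1.1119, -0.3953) x2=(-2.0910, 0.8275, 1.7404) x3=(-0.8123, -0.8846, -0.9464)

3.4330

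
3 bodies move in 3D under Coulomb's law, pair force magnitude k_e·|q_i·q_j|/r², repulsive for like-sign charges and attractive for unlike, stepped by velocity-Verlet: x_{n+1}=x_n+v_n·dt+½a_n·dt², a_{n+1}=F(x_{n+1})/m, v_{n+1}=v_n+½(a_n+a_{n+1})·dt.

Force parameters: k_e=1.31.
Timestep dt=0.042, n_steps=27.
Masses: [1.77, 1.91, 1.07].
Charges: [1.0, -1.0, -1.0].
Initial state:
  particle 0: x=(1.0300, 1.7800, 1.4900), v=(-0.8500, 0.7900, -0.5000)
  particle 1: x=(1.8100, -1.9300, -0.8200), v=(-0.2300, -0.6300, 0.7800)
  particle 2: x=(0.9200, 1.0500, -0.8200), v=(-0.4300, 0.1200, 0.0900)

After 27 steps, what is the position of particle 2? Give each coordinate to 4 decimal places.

step 0: x0=(1.0300, 1.7800, 1.4900) x1=(1.8100, -1.9300, -0.8200) x2=(0.9200, 1.0500, -0.8200)
step 1: x0=(0.9943, 1.8131, 1.4689) x1=(1.8004, -1.9565, -0.7872) x2=(0.9019, 1.0552, -0.8160)
step 2: x0=(0.9586, 1.8461, 1.4475) x1=(1.7907, -1.9831, -0.7544) x2=(0.8838, 1.0607, -0.8117)
step 3: x0=(0.9229, 1.8790, 1.4259) x1=(1.7811, -2.0097, -0.7216) x2=(0.8656, 1.0666, -0.8071)
step 4: x0=(0.8872, 1.9117, 1.4040) x1=(1.7716, -2.0364, -0.6887) x2=(0.8474, 1.0728, -0.8021)
step 5: x0=(0.8516, 1.9443, 1.3819) x1=(1.7620, -2.0631, -0.6558) x2=(0.8291, 1.0793, -0.7967)
step 6: x0=(0.8159, 1.9767, 1.3596) x1=(1.7525, -2.0899, -0.6229) x2=(0.8108, 1.0862, -0.7910)
step 7: x0=(0.7802, 2.0090, 1.3369) x1=(1.7429, -2.1168, -0.5899) x2=(0.7924, 1.0934, -0.7849)
step 8: x0=(0.7446, 2.0412, 1.3141) x1=(1.7334, -2.1437, -0.5569) x2=(0.7739, 1.1009, -0.7785)
step 9: x0=(0.7090, 2.0732, 1.2910) x1=(1.7240, -2.1706, -0.5239) x2=(0.7554, 1.1088, -0.7717)
step 10: x0=(0.6734, 2.1050, 1.2676) x1=(1.7145, -2.1977, -0.4909) x2=(0.7368, 1.1170, -0.7645)
step 11: x0=(0.6378, 2.1367, 1.2440) x1=(1.7051, -2.2247, -0.4578) x2=(0.7182, 1.1256, -0.7570)
step 12: x0=(0.6022, 2.1682, 1.2202) x1=(1.6956, -2.2518, -0.4247) x2=(0.6995, 1.1346, -0.7491)
step 13: x0=(0.5667, 2.1996, 1.1960) x1=(1.6862, -2.2790, -0.3915) x2=(0.6808, 1.1439, -0.7408)
step 14: x0=(0.5311, 2.2307, 1.1717) x1=(1.6768, -2.3062, -0.3584) x2=(0.6619, 1.1536, -0.7321)
step 15: x0=(0.4957, 2.2617, 1.1471) x1=(1.6674, -2.3334, -0.3252) x2=(0.6430, 1.1637, -0.7231)
step 16: x0=(0.4602, 2.2925, 1.1222) x1=(1.6581, -2.3607, -0.2920) x2=(0.6240, 1.1742, -0.7137)
step 17: x0=(0.4248, 2.3231, 1.0971) x1=(1.6487, -2.3880, -0.2588) x2=(0.6050, 1.1850, -0.7040)
step 18: x0=(0.3894, 2.3535, 1.0717) x1=(1.6394, -2.4154, -0.2255) x2=(0.5858, 1.1963, -0.6938)
step 19: x0=(0.3541, 2.3836, 1.0460) x1=(1.6300, -2.4428, -0.1923) x2=(0.5666, 1.2079, -0.6833)
step 20: x0=(0.3188, 2.4136, 1.0202) x1=(1.6207, -2.4702, -0.1590) x2=(0.5473, 1.2200, -0.6724)
step 21: x0=(0.2835, 2.4434, 0.9940) x1=(1.6114, -2.4976, -0.1256) x2=(0.5279, 1.2325, -0.6611)
step 22: x0=(0.2483, 2.4729, 0.9676) x1=(1.6021, -2.5251, -0.0923) x2=(0.5084, 1.2454, -0.6494)
step 23: x0=(0.2131, 2.5022, 0.9410) x1=(1.5928, -2.5527, -0.0590) x2=(0.4887, 1.2588, -0.6373)
step 24: x0=(0.1780, 2.5313, 0.9140) x1=(1.5835, -2.5802, -0.0256) x2=(0.4690, 1.2726, -0.6248)
step 25: x0=(0.1430, 2.5601, 0.8869) x1=(1.5742, -2.6078, 0.0078) x2=(0.4492, 1.2869, -0.6120)
step 26: x0=(0.1080, 2.5886, 0.8595) x1=(1.5650, -2.6354, 0.0412) x2=(0.4292, 1.3016, -0.5987)
step 27: x0=(0.0731, 2.6169, 0.8318) x1=(1.5557, -2.6631, 0.0746) x2=(0.4091, 1.3169, -0.5851)

(0.4091, 1.3169, -0.5851)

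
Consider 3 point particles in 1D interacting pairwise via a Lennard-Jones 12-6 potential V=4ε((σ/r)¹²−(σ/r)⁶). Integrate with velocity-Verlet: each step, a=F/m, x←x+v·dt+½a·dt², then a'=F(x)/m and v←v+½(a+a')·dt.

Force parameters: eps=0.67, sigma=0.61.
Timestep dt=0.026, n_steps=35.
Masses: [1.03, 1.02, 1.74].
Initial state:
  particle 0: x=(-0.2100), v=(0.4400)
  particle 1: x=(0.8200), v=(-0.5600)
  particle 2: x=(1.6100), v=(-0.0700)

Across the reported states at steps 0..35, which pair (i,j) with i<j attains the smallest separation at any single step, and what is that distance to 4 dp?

step 0: x0=(-0.2100) x1=(0.8200) x2=(1.6100)
step 1: x0=(-0.1984) x1=(0.8061) x2=(1.6077)
step 2: x0=(-0.1862) x1=(0.7932) x2=(1.6045)
step 3: x0=(-0.1735) x1=(0.7813) x2=(1.6003)
step 4: x0=(-0.1602) x1=(0.7703) x2=(1.5953)
step 5: x0=(-0.1461) x1=(0.7598) x2=(1.5895)
step 6: x0=(-0.1310) x1=(0.7499) x2=(1.5829)
step 7: x0=(-0.1150) x1=(0.7403) x2=(1.5754)
step 8: x0=(-0.0977) x1=(0.7308) x2=(1.5671)
step 9: x0=(-0.0791) x1=(0.7213) x2=(1.5581)
step 10: x0=(-0.0588) x1=(0.7116) x2=(1.5482)
step 11: x0=(-0.0368) x1=(0.7014) x2=(1.5376)
step 12: x0=(-0.0132) x1=(0.6909) x2=(1.5261)
step 13: x0=(0.0115) x1=(0.6808) x2=(1.5139)
step 14: x0=(0.0349) x1=(0.6734) x2=(1.5008)
step 15: x0=(0.0518) x1=(0.6740) x2=(1.4869)
step 16: x0=(0.0570) x1=(0.6879) x2=(1.4721)
step 17: x0=(0.0536) x1=(0.7122) x2=(1.4562)
step 18: x0=(0.0476) x1=(0.7409) x2=(1.4394)
step 19: x0=(0.0422) x1=(0.7699) x2=(1.4220)
step 20: x0=(0.0383) x1=(0.7936) x2=(1.4068)
step 21: x0=(0.0363) x1=(0.7998) x2=(1.4008)
step 22: x0=(0.0360) x1=(0.7813) x2=(1.4083)
step 23: x0=(0.0375) x1=(0.7510) x2=(1.4215)
step 24: x0=(0.0403) x1=(0.7183) x2=(1.4355)
step 25: x0=(0.0427) x1=(0.6875) x2=(1.4486)
step 26: x0=(0.0400) x1=(0.6635) x2=(1.4606)
step 27: x0=(0.0262) x1=(0.6524) x2=(1.4717)
step 28: x0=(0.0022) x1=(0.6531) x2=(1.4819)
step 29: x0=(-0.0256) x1=(0.6591) x2=(1.4913)
step 30: x0=(-0.0534) x1=(0.6665) x2=(1.4998)
step 31: x0=(-0.0798) x1=(0.6738) x2=(1.5075)
step 32: x0=(-0.1044) x1=(0.6807) x2=(1.5145)
step 33: x0=(-0.1273) x1=(0.6874) x2=(1.5206)
step 34: x0=(-0.1488) x1=(0.6938) x2=(1.5259)
step 35: x0=(-0.1689) x1=(0.7004) x2=(1.5304)

pair (1,2), distance 0.6011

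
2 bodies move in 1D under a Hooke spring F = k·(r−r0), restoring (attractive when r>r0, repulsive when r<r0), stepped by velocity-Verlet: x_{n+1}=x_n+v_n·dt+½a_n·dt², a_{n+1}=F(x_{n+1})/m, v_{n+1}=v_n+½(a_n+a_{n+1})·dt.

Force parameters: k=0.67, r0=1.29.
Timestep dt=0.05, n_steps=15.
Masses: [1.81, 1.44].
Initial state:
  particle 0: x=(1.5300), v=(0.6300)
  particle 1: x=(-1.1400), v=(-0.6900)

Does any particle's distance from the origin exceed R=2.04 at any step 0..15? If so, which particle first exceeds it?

no

step 0: x0=(1.5300) x1=(-1.1400)
step 1: x0=(1.5609) x1=(-1.1737)
step 2: x0=(1.5904) x1=(-1.2057)
step 3: x0=(1.6185) x1=(-1.2360)
step 4: x0=(1.6452) x1=(-1.2644)
step 5: x0=(1.6704) x1=(-1.2910)
step 6: x0=(1.6940) x1=(-1.3156)
step 7: x0=(1.7161) x1=(-1.3382)
step 8: x0=(1.7365) x1=(-1.3588)
step 9: x0=(1.7552) x1=(-1.3773)
step 10: x0=(1.7723) x1=(-1.3936)
step 11: x0=(1.7876) x1=(-1.4077)
step 12: x0=(1.8011) x1=(-1.4196)
step 13: x0=(1.8129) x1=(-1.4293)
step 14: x0=(1.8228) x1=(-1.4367)
step 15: x0=(1.8309) x1=(-1.4418)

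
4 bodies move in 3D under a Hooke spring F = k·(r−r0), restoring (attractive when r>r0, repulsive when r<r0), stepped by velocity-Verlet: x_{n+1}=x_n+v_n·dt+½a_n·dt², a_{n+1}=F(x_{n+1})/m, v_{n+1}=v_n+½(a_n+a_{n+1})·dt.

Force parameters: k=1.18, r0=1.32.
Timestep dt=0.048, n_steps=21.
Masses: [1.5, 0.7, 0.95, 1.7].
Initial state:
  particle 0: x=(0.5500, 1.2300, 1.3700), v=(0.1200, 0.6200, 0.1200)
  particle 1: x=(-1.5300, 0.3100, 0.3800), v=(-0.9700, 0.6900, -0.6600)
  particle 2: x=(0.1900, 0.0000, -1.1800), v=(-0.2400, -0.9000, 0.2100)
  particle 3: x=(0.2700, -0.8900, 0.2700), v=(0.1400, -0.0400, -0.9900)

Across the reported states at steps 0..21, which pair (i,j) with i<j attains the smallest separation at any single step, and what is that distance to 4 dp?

pair (2,3), distance 0.5236

step 0: x0=(0.5500, 1.2300, 1.3700) x1=(-1.5300, 0.3100, 0.3800) x2=(0.1900, 0.0000, -1.1800) x3=(0.2700, -0.8900, 0.2700)
step 1: x0=(0.5546, 1.2579, 1.3736) x1=(-1.5718, 0.3428, 0.3478) x2=(0.1777, -0.0423, -1.1665) x3=(0.2762, -0.8906, 0.2227)
step 2: x0=(0.5567, 1.2819, 1.3730) x1=(-1.6038, 0.3747, 0.3148) x2=(0.1639, -0.0827, -1.1464) x3=(0.2815, -0.8886, 0.1758)
step 3: x0=(0.5563, 1.3020, 1.3678) x1=(-1.6257, 0.4054, 0.2810) x2=(0.1485, -0.1206, -1.1201) x3=(0.2856, -0.8839, 0.1296)
step 4: x0=(0.5534, 1.3179, 1.3582) x1=(-1.6372, 0.4349, 0.2467) x2=(0.1316, -0.1560, -1.0877) x3=(0.2886, -0.8765, 0.0843)
step 5: x0=(0.5478, 1.3297, 1.3440) x1=(-1.6384, 0.4628, 0.2121) x2=(0.1132, -0.1884, -1.0498) x3=(0.2905, -0.8665, 0.0400)
step 6: x0=(0.5396, 1.3373, 1.3254) x1=(-1.6293, 0.4891, 0.1774) x2=(0.0934, -0.2176, -1.0067) x3=(0.2912, -0.8538, -0.0031)
step 7: x0=(0.5288, 1.3407, 1.3023) x1=(-1.6100, 0.5137, 0.1426) x2=(0.0723, -0.2435, -0.9590) x3=(0.2908, -0.8386, -0.0450)
step 8: x0=(0.5155, 1.3399, 1.2748) x1=(-1.5810, 0.5364, 0.1081) x2=(0.0499, -0.2659, -0.9072) x3=(0.2893, -0.8209, -0.0853)
step 9: x0=(0.4998, 1.3350, 1.2431) x1=(-1.5427, 0.5571, 0.0740) x2=(0.0262, -0.2845, -0.8517) x3=(0.2868, -0.8009, -0.1241)
step 10: x0=(0.4817, 1.3261, 1.2072) x1=(-1.4955, 0.5759, 0.0405) x2=(0.0014, -0.2994, -0.7931) x3=(0.2834, -0.7787, -0.1613)
step 11: x0=(0.4613, 1.3133, 1.1674) x1=(-1.4402, 0.5929, 0.0077) x2=(-0.0245, -0.3103, -0.7320) x3=(0.2793, -0.7544, -0.1966)
step 12: x0=(0.4389, 1.2968, 1.1239) x1=(-1.3775, 0.6079, -0.0243) x2=(-0.0515, -0.3174, -0.6688) x3=(0.2745, -0.7282, -0.2302)
step 13: x0=(0.4146, 1.2767, 1.0768) x1=(-1.3081, 0.6212, -0.0553) x2=(-0.0797, -0.3206, -0.6039) x3=(0.2694, -0.7003, -0.2621)
step 14: x0=(0.3885, 1.2532, 1.0266) x1=(-1.2330, 0.6330, -0.0854) x2=(-0.1091, -0.3200, -0.5377) x3=(0.2640, -0.6710, -0.2922)
step 15: x0=(0.3609, 1.2266, 0.9733) x1=(-1.1530, 0.6433, -0.1144) x2=(-0.1397, -0.3158, -0.4704) x3=(0.2588, -0.6403, -0.3207)
step 16: x0=(0.3320, 1.1972, 0.9175) x1=(-1.0691, 0.6526, -0.1424) x2=(-0.1717, -0.3083, -0.4020) x3=(0.2538, -0.6085, -0.3480)
step 17: x0=(0.3019, 1.1652, 0.8593) x1=(-0.9821, 0.6609, -0.1694) x2=(-0.2051, -0.2978, -0.3324) x3=(0.2493, -0.5757, -0.3742)
step 18: x0=(0.2710, 1.1309, 0.7991) x1=(-0.8930, 0.6688, -0.1958) x2=(-0.2397, -0.2850, -0.2616) x3=(0.2455, -0.5420, -0.3997)
step 19: x0=(0.2395, 1.0947, 0.7373) x1=(-0.8025, 0.6765, -0.2215) x2=(-0.2756, -0.2705, -0.1895) x3=(0.2423, -0.5075, -0.4247)
step 20: x0=(0.2075, 1.0568, 0.6742) x1=(-0.7113, 0.6844, -0.2470) x2=(-0.3124, -0.2549, -0.1159) x3=(0.2397, -0.4722, -0.4495)
step 21: x0=(0.1753, 1.0176, 0.6101) x1=(-0.6200, 0.6928, -0.2727) x2=(-0.3502, -0.2387, -0.0409) x3=(0.2378, -0.4363, -0.4741)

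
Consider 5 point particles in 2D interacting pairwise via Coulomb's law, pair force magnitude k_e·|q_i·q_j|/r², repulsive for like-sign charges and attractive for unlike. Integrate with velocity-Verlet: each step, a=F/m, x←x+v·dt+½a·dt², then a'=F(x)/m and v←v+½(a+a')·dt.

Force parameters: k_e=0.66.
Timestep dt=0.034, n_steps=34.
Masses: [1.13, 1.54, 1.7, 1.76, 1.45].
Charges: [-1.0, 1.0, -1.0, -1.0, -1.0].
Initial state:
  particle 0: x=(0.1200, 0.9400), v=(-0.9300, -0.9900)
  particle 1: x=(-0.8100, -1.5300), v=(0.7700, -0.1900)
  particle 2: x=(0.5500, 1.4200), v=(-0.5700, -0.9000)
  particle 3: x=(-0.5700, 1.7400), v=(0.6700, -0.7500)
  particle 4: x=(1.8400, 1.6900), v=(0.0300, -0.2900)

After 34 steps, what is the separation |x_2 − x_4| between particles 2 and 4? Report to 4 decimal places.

2.0561

step 0: x0=(0.1200, 0.9400) x1=(-0.8100, -1.5300) x2=(0.5500, 1.4200) x3=(-0.5700, 1.7400) x4=(1.8400, 1.6900)
step 1: x0=(0.0879, 0.9054) x1=(-0.7838, -1.5364) x2=(0.5310, 1.3897) x3=(-0.5475, 1.7147) x4=(1.8413, 1.6802)
step 2: x0=(0.0550, 0.8690) x1=(-0.7575, -1.5426) x2=(0.5128, 1.3600) x3=(-0.5257, 1.6897) x4=(1.8430, 1.6705)
step 3: x0=(0.0212, 0.8308) x1=(-0.7312, -1.5486) x2=(0.4954, 1.3308) x3=(-0.5046, 1.6652) x4=(1.8453, 1.6609)
step 4: x0=(-0.0133, 0.7908) x1=(-0.7048, -1.5544) x2=(0.4787, 1.3021) x3=(-0.4842, 1.6411) x4=(1.8480, 1.6513)
step 5: x0=(-0.0487, 0.7490) x1=(-0.6783, -1.5600) x2=(0.4629, 1.2737) x3=(-0.4644, 1.6176) x4=(1.8511, 1.6419)
step 6: x0=(-0.0847, 0.7055) x1=(-0.6517, -1.5654) x2=(0.4478, 1.2457) x3=(-0.4454, 1.5945) x4=(1.8547, 1.6326)
step 7: x0=(-0.1215, 0.6603) x1=(-0.6251, -1.5706) x2=(0.4335, 1.2180) x3=(-0.4271, 1.5720) x4=(1.8587, 1.6233)
step 8: x0=(-0.1589, 0.6134) x1=(-0.5985, -1.5756) x2=(0.4200, 1.1905) x3=(-0.4094, 1.5502) x4=(1.8631, 1.6141)
step 9: x0=(-0.1971, 0.5650) x1=(-0.5717, -1.5803) x2=(0.4073, 1.1631) x3=(-0.3925, 1.5289) x4=(1.8679, 1.6051)
step 10: x0=(-0.2358, 0.5150) x1=(-0.5450, -1.5848) x2=(0.3953, 1.1359) x3=(-0.3762, 1.5082) x4=(1.8731, 1.5961)
step 11: x0=(-0.2753, 0.4635) x1=(-0.5181, -1.5891) x2=(0.3841, 1.1086) x3=(-0.3606, 1.4882) x4=(1.8786, 1.5872)
step 12: x0=(-0.3154, 0.4106) x1=(-0.4912, -1.5931) x2=(0.3737, 1.0814) x3=(-0.3457, 1.4688) x4=(1.8846, 1.5784)
step 13: x0=(-0.3561, 0.3564) x1=(-0.4643, -1.5969) x2=(0.3640, 1.0540) x3=(-0.3315, 1.4501) x4=(1.8909, 1.5697)
step 14: x0=(-0.3973, 0.3010) x1=(-0.4373, -1.6004) x2=(0.3550, 1.0265) x3=(-0.3179, 1.4320) x4=(1.8975, 1.5610)
step 15: x0=(-0.4392, 0.2443) x1=(-0.4102, -1.6036) x2=(0.3468, 0.9988) x3=(-0.3050, 1.4146) x4=(1.9045, 1.5524)
step 16: x0=(-0.4816, 0.1866) x1=(-0.3832, -1.6065) x2=(0.3393, 0.9708) x3=(-0.2928, 1.3978) x4=(1.9118, 1.5440)
step 17: x0=(-0.5245, 0.1277) x1=(-0.3560, -1.6092) x2=(0.3326, 0.9426) x3=(-0.2812, 1.3816) x4=(1.9194, 1.5355)
step 18: x0=(-0.5679, 0.0679) x1=(-0.3289, -1.6115) x2=(0.3266, 0.9139) x3=(-0.2703, 1.3662) x4=(1.9274, 1.5272)
step 19: x0=(-0.6118, 0.0071) x1=(-0.3018, -1.6135) x2=(0.3212, 0.8849) x3=(-0.2601, 1.3513) x4=(1.9356, 1.5190)
step 20: x0=(-0.6560, -0.0545) x1=(-0.2746, -1.6151) x2=(0.3165, 0.8554) x3=(-0.2504, 1.3371) x4=(1.9442, 1.5108)
step 21: x0=(-0.7006, -0.1171) x1=(-0.2475, -1.6164) x2=(0.3125, 0.8255) x3=(-0.2414, 1.3236) x4=(1.9531, 1.5027)
step 22: x0=(-0.7456, -0.1804) x1=(-0.2204, -1.6174) x2=(0.3091, 0.7951) x3=(-0.2331, 1.3107) x4=(1.9622, 1.4946)
step 23: x0=(-0.7908, -0.2446) x1=(-0.1933, -1.6180) x2=(0.3063, 0.7641) x3=(-0.2253, 1.2984) x4=(1.9716, 1.4866)
step 24: x0=(-0.8363, -0.3095) x1=(-0.1662, -1.6182) x2=(0.3041, 0.7326) x3=(-0.2181, 1.2868) x4=(1.9814, 1.4787)
step 25: x0=(-0.8820, -0.3751) x1=(-0.1393, -1.6180) x2=(0.3024, 0.7005) x3=(-0.2114, 1.2758) x4=(1.9913, 1.4709)
step 26: x0=(-0.9278, -0.4414) x1=(-0.1124, -1.6175) x2=(0.3012, 0.6678) x3=(-0.2053, 1.2654) x4=(2.0016, 1.4631)
step 27: x0=(-0.9738, -0.5083) x1=(-0.0856, -1.6166) x2=(0.3005, 0.6346) x3=(-0.1996, 1.2556) x4=(2.0121, 1.4554)
step 28: x0=(-1.0198, -0.5759) x1=(-0.0590, -1.6153) x2=(0.3002, 0.6007) x3=(-0.1944, 1.2464) x4=(2.0228, 1.4478)
step 29: x0=(-1.0659, -0.6440) x1=(-0.0324, -1.6136) x2=(0.3003, 0.5663) x3=(-0.1897, 1.2377) x4=(2.0338, 1.4402)
step 30: x0=(-1.1120, -0.7127) x1=(-0.0061, -1.6116) x2=(0.3007, 0.5313) x3=(-0.1854, 1.2296) x4=(2.0450, 1.4327)
step 31: x0=(-1.1581, -0.7818) x1=(0.0202, -1.6093) x2=(0.3015, 0.4957) x3=(-0.1814, 1.2220) x4=(2.0565, 1.4253)
step 32: x0=(-1.2041, -0.8514) x1=(0.0462, -1.6066) x2=(0.3026, 0.4596) x3=(-0.1778, 1.2148) x4=(2.0682, 1.4179)
step 33: x0=(-1.2501, -0.9214) x1=(0.0721, -1.6035) x2=(0.3040, 0.4229) x3=(-0.1746, 1.2082) x4=(2.0801, 1.4105)
step 34: x0=(-1.2960, -0.9918) x1=(0.0978, -1.6002) x2=(0.3056, 0.3856) x3=(-0.1716, 1.2020) x4=(2.0922, 1.4032)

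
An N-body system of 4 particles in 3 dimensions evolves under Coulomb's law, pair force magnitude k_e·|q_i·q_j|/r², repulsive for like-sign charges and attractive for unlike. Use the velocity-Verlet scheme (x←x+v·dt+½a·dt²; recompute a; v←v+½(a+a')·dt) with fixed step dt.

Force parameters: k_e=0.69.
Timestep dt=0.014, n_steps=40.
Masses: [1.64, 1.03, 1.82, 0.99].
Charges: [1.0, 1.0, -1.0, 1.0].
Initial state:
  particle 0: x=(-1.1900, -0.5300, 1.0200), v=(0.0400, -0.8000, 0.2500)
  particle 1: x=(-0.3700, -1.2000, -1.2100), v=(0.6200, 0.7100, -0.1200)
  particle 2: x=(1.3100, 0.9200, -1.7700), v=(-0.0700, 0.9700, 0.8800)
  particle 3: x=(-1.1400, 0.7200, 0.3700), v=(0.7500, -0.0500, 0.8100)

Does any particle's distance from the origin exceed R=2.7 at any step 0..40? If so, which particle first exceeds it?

step 0: x0=(-1.1900, -0.5300, 1.0200) x1=(-0.3700, -1.2000, -1.2100) x2=(1.3100, 0.9200, -1.7700) x3=(-1.1400, 0.7200, 0.3700)
step 1: x0=(-1.1894, -0.5412, 1.0235) x1=(-0.3613, -1.1901, -1.2117) x2=(1.3090, 0.9336, -1.7577) x3=(-1.1295, 0.7193, 0.3813)
step 2: x0=(-1.1889, -0.5525, 1.0271) x1=(-0.3526, -1.1801, -1.2134) x2=(1.3080, 0.9471, -1.7453) x3=(-1.1190, 0.7188, 0.3926)
step 3: x0=(-1.1883, -0.5637, 1.0306) x1=(-0.3439, -1.1702, -1.2152) x2=(1.3070, 0.9607, -1.7330) x3=(-1.1085, 0.7182, 0.4039)
step 4: x0=(-1.1878, -0.5750, 1.0342) x1=(-0.3351, -1.1603, -1.2170) x2=(1.3060, 0.9742, -1.7206) x3=(-1.0979, 0.7178, 0.4151)
step 5: x0=(-1.1872, -0.5864, 1.0378) x1=(-0.3263, -1.1504, -1.2188) x2=(1.3049, 0.9878, -1.7083) x3=(-1.0874, 0.7175, 0.4264)
step 6: x0=(-1.1867, -0.5978, 1.0415) x1=(-0.3175, -1.1405, -1.2207) x2=(1.3039, 1.0013, -1.6959) x3=(-1.0769, 0.7172, 0.4376)
step 7: x0=(-1.1862, -0.6092, 1.0452) x1=(-0.3087, -1.1306, -1.2226) x2=(1.3028, 1.0148, -1.6835) x3=(-1.0663, 0.7170, 0.4487)
step 8: x0=(-1.1856, -0.6206, 1.0489) x1=(-0.2998, -1.1207, -1.2246) x2=(1.3017, 1.0283, -1.6711) x3=(-1.0558, 0.7168, 0.4599)
step 9: x0=(-1.1851, -0.6321, 1.0526) x1=(-0.2909, -1.1108, -1.2265) x2=(1.3006, 1.0418, -1.6587) x3=(-1.0452, 0.7168, 0.4710)
step 10: x0=(-1.1846, -0.6435, 1.0563) x1=(-0.2820, -1.1009, -1.2285) x2=(1.2995, 1.0553, -1.6463) x3=(-1.0346, 0.7168, 0.4821)
step 11: x0=(-1.1841, -0.6551, 1.0601) x1=(-0.2731, -1.0910, -1.2306) x2=(1.2984, 1.0688, -1.6339) x3=(-1.0240, 0.7169, 0.4932)
step 12: x0=(-1.1836, -0.6666, 1.0639) x1=(-0.2641, -1.0811, -1.2327) x2=(1.2972, 1.0822, -1.6215) x3=(-1.0134, 0.7170, 0.5043)
step 13: x0=(-1.1831, -0.6782, 1.0677) x1=(-0.2552, -1.0712, -1.2348) x2=(1.2961, 1.0957, -1.6090) x3=(-1.0028, 0.7172, 0.5154)
step 14: x0=(-1.1826, -0.6898, 1.0715) x1=(-0.2462, -1.0613, -1.2369) x2=(1.2949, 1.1091, -1.5966) x3=(-0.9922, 0.7175, 0.5264)
step 15: x0=(-1.1821, -0.7014, 1.0754) x1=(-0.2372, -1.0515, -1.2391) x2=(1.2937, 1.1226, -1.5841) x3=(-0.9816, 0.7179, 0.5374)
step 16: x0=(-1.1816, -0.7131, 1.0792) x1=(-0.2281, -1.0416, -1.2413) x2=(1.2925, 1.1360, -1.5716) x3=(-0.9709, 0.7183, 0.5484)
step 17: x0=(-1.1811, -0.7248, 1.0831) x1=(-0.2190, -1.0317, -1.2436) x2=(1.2913, 1.1494, -1.5592) x3=(-0.9603, 0.7188, 0.5594)
step 18: x0=(-1.1806, -0.7365, 1.0871) x1=(-0.2099, -1.0218, -1.2459) x2=(1.2901, 1.1628, -1.5467) x3=(-0.9496, 0.7194, 0.5704)
step 19: x0=(-1.1802, -0.7483, 1.0910) x1=(-0.2008, -1.0119, -1.2482) x2=(1.2888, 1.1762, -1.5342) x3=(-0.9389, 0.7200, 0.5813)
step 20: x0=(-1.1797, -0.7601, 1.0949) x1=(-0.1917, -1.0021, -1.2505) x2=(1.2876, 1.1895, -1.5217) x3=(-0.9282, 0.7208, 0.5923)
step 21: x0=(-1.1793, -0.7719, 1.0989) x1=(-0.1825, -0.9922, -1.2529) x2=(1.2863, 1.2029, -1.5092) x3=(-0.9175, 0.7215, 0.6032)
step 22: x0=(-1.1788, -0.7837, 1.1029) x1=(-0.1733, -0.9823, -1.2553) x2=(1.2850, 1.2162, -1.4966) x3=(-0.9068, 0.7224, 0.6141)
step 23: x0=(-1.1784, -0.7956, 1.1069) x1=(-0.1641, -0.9724, -1.2578) x2=(1.2837, 1.2296, -1.4841) x3=(-0.8960, 0.7233, 0.6250)
step 24: x0=(-1.1780, -0.8074, 1.1110) x1=(-0.1549, -0.9625, -1.2603) x2=(1.2824, 1.2429, -1.4716) x3=(-0.8853, 0.7242, 0.6359)
step 25: x0=(-1.1775, -0.8194, 1.1150) x1=(-0.1456, -0.9527, -1.2628) x2=(1.2811, 1.2562, -1.4590) x3=(-0.8745, 0.7253, 0.6468)
step 26: x0=(-1.1771, -0.8313, 1.1191) x1=(-0.1364, -0.9428, -1.2654) x2=(1.2798, 1.2695, -1.4465) x3=(-0.8637, 0.7264, 0.6577)
step 27: x0=(-1.1767, -0.8433, 1.1231) x1=(-0.1271, -0.9329, -1.2679) x2=(1.2784, 1.2828, -1.4339) x3=(-0.8529, 0.7275, 0.6686)
step 28: x0=(-1.1763, -0.8552, 1.1272) x1=(-0.1177, -0.9230, -1.2706) x2=(1.2770, 1.2961, -1.4213) x3=(-0.8421, 0.7287, 0.6794)
step 29: x0=(-1.1759, -0.8673, 1.1313) x1=(-0.1084, -0.9131, -1.2732) x2=(1.2757, 1.3093, -1.4087) x3=(-0.8313, 0.7300, 0.6903)
step 30: x0=(-1.1755, -0.8793, 1.1355) x1=(-0.0990, -0.9032, -1.2759) x2=(1.2743, 1.3226, -1.3961) x3=(-0.8205, 0.7313, 0.7011)
step 31: x0=(-1.1752, -0.8913, 1.1396) x1=(-0.0896, -0.8933, -1.2786) x2=(1.2728, 1.3358, -1.3835) x3=(-0.8096, 0.7327, 0.7119)
step 32: x0=(-1.1748, -0.9034, 1.1438) x1=(-0.0802, -0.8833, -1.2814) x2=(1.2714, 1.3490, -1.3709) x3=(-0.7988, 0.7342, 0.7228)
step 33: x0=(-1.1744, -0.9155, 1.1479) x1=(-0.0708, -0.8734, -1.2841) x2=(1.2700, 1.3622, -1.3583) x3=(-0.7879, 0.7357, 0.7336)
step 34: x0=(-1.1741, -0.9277, 1.1521) x1=(-0.0613, -0.8635, -1.2869) x2=(1.2685, 1.3754, -1.3457) x3=(-0.7770, 0.7373, 0.7444)
step 35: x0=(-1.1737, -0.9398, 1.1563) x1=(-0.0518, -0.8536, -1.2898) x2=(1.2671, 1.3886, -1.3330) x3=(-0.7661, 0.7389, 0.7552)
step 36: x0=(-1.1734, -0.9520, 1.1605) x1=(-0.0423, -0.8436, -1.2926) x2=(1.2656, 1.4018, -1.3204) x3=(-0.7551, 0.7406, 0.7660)
step 37: x0=(-1.1731, -0.9642, 1.1648) x1=(-0.0328, -0.8337, -1.2955) x2=(1.2641, 1.4149, -1.3077) x3=(-0.7442, 0.7423, 0.7768)
step 38: x0=(-1.1728, -0.9764, 1.1690) x1=(-0.0232, -0.8237, -1.2985) x2=(1.2626, 1.4280, -1.2950) x3=(-0.7332, 0.7441, 0.7875)
step 39: x0=(-1.1725, -0.9887, 1.1733) x1=(-0.0137, -0.8137, -1.3014) x2=(1.2611, 1.4412, -1.2824) x3=(-0.7222, 0.7459, 0.7983)
step 40: x0=(-1.1722, -1.0009, 1.1775) x1=(-0.0041, -0.8038, -1.3044) x2=(1.2596, 1.4543, -1.2697) x3=(-0.7113, 0.7478, 0.8091)

no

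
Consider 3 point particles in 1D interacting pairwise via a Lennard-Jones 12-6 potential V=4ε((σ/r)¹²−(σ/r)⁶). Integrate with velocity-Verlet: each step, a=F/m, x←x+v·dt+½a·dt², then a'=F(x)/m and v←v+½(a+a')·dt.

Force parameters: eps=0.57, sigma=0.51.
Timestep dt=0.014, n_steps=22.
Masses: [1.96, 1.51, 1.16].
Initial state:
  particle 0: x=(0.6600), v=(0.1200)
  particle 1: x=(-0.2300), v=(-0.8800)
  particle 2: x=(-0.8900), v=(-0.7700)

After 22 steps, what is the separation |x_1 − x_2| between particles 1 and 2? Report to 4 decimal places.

0.5423

step 0: x0=(0.6600) x1=(-0.2300) x2=(-0.8900)
step 1: x0=(0.6617) x1=(-0.2425) x2=(-0.9006)
step 2: x0=(0.6633) x1=(-0.2552) x2=(-0.9107)
step 3: x0=(0.6648) x1=(-0.2682) x2=(-0.9204)
step 4: x0=(0.6664) x1=(-0.2815) x2=(-0.9296)
step 5: x0=(0.6678) x1=(-0.2951) x2=(-0.9385)
step 6: x0=(0.6693) x1=(-0.3090) x2=(-0.9468)
step 7: x0=(0.6707) x1=(-0.3232) x2=(-0.9547)
step 8: x0=(0.6722) x1=(-0.3377) x2=(-0.9622)
step 9: x0=(0.6735) x1=(-0.3525) x2=(-0.9692)
step 10: x0=(0.6749) x1=(-0.3677) x2=(-0.9757)
step 11: x0=(0.6763) x1=(-0.3831) x2=(-0.9819)
step 12: x0=(0.6776) x1=(-0.3988) x2=(-0.9877)
step 13: x0=(0.6789) x1=(-0.4147) x2=(-0.9933)
step 14: x0=(0.6802) x1=(-0.4306) x2=(-0.9987)
step 15: x0=(0.6815) x1=(-0.4464) x2=(-1.0043)
step 16: x0=(0.6828) x1=(-0.4620) x2=(-1.0102)
step 17: x0=(0.6841) x1=(-0.4769) x2=(-1.0170)
step 18: x0=(0.6853) x1=(-0.4908) x2=(-1.0250)
step 19: x0=(0.6866) x1=(-0.5033) x2=(-1.0347)
step 20: x0=(0.6878) x1=(-0.5145) x2=(-1.0463)
step 21: x0=(0.6891) x1=(-0.5241) x2=(-1.0598)
step 22: x0=(0.6903) x1=(-0.5326) x2=(-1.0749)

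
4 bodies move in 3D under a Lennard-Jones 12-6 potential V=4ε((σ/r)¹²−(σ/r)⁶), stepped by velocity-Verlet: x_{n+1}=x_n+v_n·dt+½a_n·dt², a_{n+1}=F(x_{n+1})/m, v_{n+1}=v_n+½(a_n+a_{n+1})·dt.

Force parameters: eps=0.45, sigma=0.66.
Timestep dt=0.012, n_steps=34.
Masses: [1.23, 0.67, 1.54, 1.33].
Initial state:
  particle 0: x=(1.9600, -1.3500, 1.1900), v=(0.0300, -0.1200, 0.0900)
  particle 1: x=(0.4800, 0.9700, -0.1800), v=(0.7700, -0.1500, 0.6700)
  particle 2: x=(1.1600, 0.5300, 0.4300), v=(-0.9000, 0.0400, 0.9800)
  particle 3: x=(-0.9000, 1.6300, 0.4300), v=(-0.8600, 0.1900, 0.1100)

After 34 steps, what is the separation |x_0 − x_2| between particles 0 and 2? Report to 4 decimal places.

2.3435

step 0: x0=(1.9600, -1.3500, 1.1900) x1=(0.4800, 0.9700, -0.1800) x2=(1.1600, 0.5300, 0.4300) x3=(-0.9000, 1.6300, 0.4300)
step 1: x0=(1.9604, -1.3514, 1.1911) x1=(0.4893, 0.9682, -0.1719) x2=(1.1492, 0.5305, 0.4417) x3=(-0.9103, 1.6323, 0.4313)
step 2: x0=(1.9607, -1.3529, 1.1922) x1=(0.4987, 0.9663, -0.1637) x2=(1.1383, 0.5310, 0.4534) x3=(-0.9206, 1.6346, 0.4326)
step 3: x0=(1.9611, -1.3543, 1.1932) x1=(0.5082, 0.9643, -0.1554) x2=(1.1274, 0.5316, 0.4651) x3=(-0.9309, 1.6368, 0.4340)
step 4: x0=(1.9614, -1.3558, 1.1943) x1=(0.5178, 0.9623, -0.1470) x2=(1.1164, 0.5322, 0.4767) x3=(-0.9413, 1.6391, 0.4353)
step 5: x0=(1.9618, -1.3572, 1.1954) x1=(0.5275, 0.9601, -0.1385) x2=(1.1054, 0.5328, 0.4882) x3=(-0.9516, 1.6414, 0.4366)
step 6: x0=(1.9622, -1.3586, 1.1965) x1=(0.5373, 0.9579, -0.1298) x2=(1.0943, 0.5335, 0.4997) x3=(-0.9619, 1.6437, 0.4379)
step 7: x0=(1.9625, -1.3601, 1.1976) x1=(0.5473, 0.9556, -0.1210) x2=(1.0832, 0.5342, 0.5112) x3=(-0.9722, 1.6459, 0.4392)
step 8: x0=(1.9629, -1.3615, 1.1986) x1=(0.5574, 0.9531, -0.1120) x2=(1.0720, 0.5349, 0.5225) x3=(-0.9825, 1.6482, 0.4405)
step 9: x0=(1.9632, -1.3629, 1.1997) x1=(0.5677, 0.9506, -0.1028) x2=(1.0608, 0.5357, 0.5338) x3=(-0.9928, 1.6505, 0.4418)
step 10: x0=(1.9636, -1.3644, 1.2008) x1=(0.5781, 0.9479, -0.0935) x2=(1.0495, 0.5366, 0.5450) x3=(-1.0031, 1.6527, 0.4432)
step 11: x0=(1.9639, -1.3658, 1.2019) x1=(0.5886, 0.9451, -0.0839) x2=(1.0381, 0.5375, 0.5561) x3=(-1.0134, 1.6550, 0.4445)
step 12: x0=(1.9643, -1.3673, 1.2029) x1=(0.5993, 0.9422, -0.0741) x2=(1.0266, 0.5385, 0.5671) x3=(-1.0237, 1.6573, 0.4458)
step 13: x0=(1.9647, -1.3687, 1.2040) x1=(0.6101, 0.9391, -0.0641) x2=(1.0151, 0.5395, 0.5780) x3=(-1.0340, 1.6596, 0.4471)
step 14: x0=(1.9650, -1.3701, 1.2051) x1=(0.6211, 0.9359, -0.0539) x2=(1.0035, 0.5407, 0.5888) x3=(-1.0443, 1.6618, 0.4484)
step 15: x0=(1.9654, -1.3716, 1.2062) x1=(0.6322, 0.9325, -0.0434) x2=(0.9919, 0.5418, 0.5995) x3=(-1.0546, 1.6641, 0.4497)
step 16: x0=(1.9657, -1.3730, 1.2073) x1=(0.6435, 0.9289, -0.0326) x2=(0.9802, 0.5431, 0.6101) x3=(-1.0649, 1.6664, 0.4510)
step 17: x0=(1.9661, -1.3744, 1.2083) x1=(0.6550, 0.9252, -0.0215) x2=(0.9684, 0.5444, 0.6205) x3=(-1.0752, 1.6686, 0.4523)
step 18: x0=(1.9664, -1.3759, 1.2094) x1=(0.6665, 0.9213, -0.0102) x2=(0.9566, 0.5458, 0.6309) x3=(-1.0854, 1.6709, 0.4537)
step 19: x0=(1.9668, -1.3773, 1.2105) x1=(0.6782, 0.9173, 0.0014) x2=(0.9447, 0.5473, 0.6411) x3=(-1.0957, 1.6732, 0.4550)
step 20: x0=(1.9672, -1.3787, 1.2116) x1=(0.6900, 0.9131, 0.0133) x2=(0.9327, 0.5488, 0.6512) x3=(-1.1060, 1.6754, 0.4563)
step 21: x0=(1.9675, -1.3802, 1.2126) x1=(0.7019, 0.9088, 0.0254) x2=(0.9208, 0.5504, 0.6612) x3=(-1.1163, 1.6777, 0.4576)
step 22: x0=(1.9679, -1.3816, 1.2137) x1=(0.7138, 0.9044, 0.0376) x2=(0.9088, 0.5520, 0.6712) x3=(-1.1266, 1.6799, 0.4589)
step 23: x0=(1.9682, -1.3830, 1.2148) x1=(0.7258, 0.9000, 0.0499) x2=(0.8968, 0.5536, 0.6811) x3=(-1.1369, 1.6822, 0.4602)
step 24: x0=(1.9686, -1.3844, 1.2159) x1=(0.7377, 0.8955, 0.0623) x2=(0.8847, 0.5553, 0.6910) x3=(-1.1472, 1.6845, 0.4615)
step 25: x0=(1.9689, -1.3859, 1.2170) x1=(0.7497, 0.8911, 0.0744) x2=(0.8728, 0.5569, 0.7009) x3=(-1.1574, 1.6867, 0.4628)
step 26: x0=(1.9693, -1.3873, 1.2180) x1=(0.7615, 0.8869, 0.0863) x2=(0.8608, 0.5584, 0.7110) x3=(-1.1677, 1.6890, 0.4641)
step 27: x0=(1.9697, -1.3887, 1.2191) x1=(0.7733, 0.8830, 0.0978) x2=(0.8489, 0.5598, 0.7213) x3=(-1.1780, 1.6913, 0.4654)
step 28: x0=(1.9700, -1.3902, 1.2202) x1=(0.7850, 0.8793, 0.1085) x2=(0.8370, 0.5611, 0.7319) x3=(-1.1883, 1.6935, 0.4667)
step 29: x0=(1.9704, -1.3916, 1.2213) x1=(0.7966, 0.8761, 0.1185) x2=(0.8251, 0.5622, 0.7428) x3=(-1.1986, 1.6958, 0.4681)
step 30: x0=(1.9707, -1.3930, 1.2223) x1=(0.8082, 0.8733, 0.1277) x2=(0.8132, 0.5631, 0.7541) x3=(-1.2089, 1.6981, 0.4694)
step 31: x0=(1.9711, -1.3945, 1.2234) x1=(0.8198, 0.8709, 0.1359) x2=(0.8014, 0.5639, 0.7658) x3=(-1.2191, 1.7003, 0.4707)
step 32: x0=(1.9714, -1.3959, 1.2245) x1=(0.8314, 0.8690, 0.1434) x2=(0.7895, 0.5644, 0.7778) x3=(-1.2294, 1.7026, 0.4720)
step 33: x0=(1.9718, -1.3973, 1.2256) x1=(0.8431, 0.8673, 0.1501) x2=(0.7776, 0.5648, 0.7902) x3=(-1.2397, 1.7048, 0.4733)
step 34: x0=(1.9721, -1.3987, 1.2266) x1=(0.8548, 0.8660, 0.1564) x2=(0.7657, 0.5652, 0.8027) x3=(-1.2500, 1.7071, 0.4746)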